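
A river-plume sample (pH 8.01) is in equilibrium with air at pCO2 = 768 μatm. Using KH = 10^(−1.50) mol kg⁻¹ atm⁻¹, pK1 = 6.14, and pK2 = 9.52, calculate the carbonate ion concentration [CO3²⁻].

[CO2*] = KH · pCO2 = 10^(−1.50) × 768×10^-6 = 2.429×10^-5 mol/kg
α₀ = 1/(1 + K1/[H⁺] + K1K2/[H⁺]²) = 1/(1 + 10^+1.87 + 10^+0.36) = 0.01292
DIC = [CO2*]/α₀ = 2.429×10^-5 / 0.01292 = 1.880 mmol/kg
[CO3²⁻] = α₂·DIC; α₂ = 0.02959, so [CO3²⁻] = 0.02959 × 1.880 = 0.0556 mmol/kg

[CO3²⁻] = 0.0556 mmol/kg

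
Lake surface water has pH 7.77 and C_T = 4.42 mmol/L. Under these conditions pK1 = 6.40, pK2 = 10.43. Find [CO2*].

α₀ = 1 / (1 + K1/[H⁺] + K1K2/[H⁺]²) = 1 / (1 + 10^+1.37 + 10^-1.29)
   = 1 / (1 + 23.442 + 0.051286) = 1/24.494 = 0.04083
[CO2*] = α₀ × DIC = 0.04083 × 4.42 = 0.180 mmol/L

[CO2*] = 0.180 mmol/L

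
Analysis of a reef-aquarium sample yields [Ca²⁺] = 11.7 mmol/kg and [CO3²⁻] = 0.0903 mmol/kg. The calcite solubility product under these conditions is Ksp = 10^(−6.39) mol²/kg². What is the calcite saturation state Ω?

Ksp = 10^(−6.39) = 4.074×10^-7
Ω = [Ca²⁺][CO3²⁻]/Ksp = (11.7×10^-3)(0.0903×10^-3) / 4.074×10^-7 = 2.59

Ω = 2.59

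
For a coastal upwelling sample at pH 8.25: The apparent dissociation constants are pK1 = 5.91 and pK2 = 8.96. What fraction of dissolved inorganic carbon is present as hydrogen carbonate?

α₁ = 1 / (1 + [H⁺]/K1 + K2/[H⁺]) = 1 / (1 + 10^-2.34 + 10^-0.71)
   = 1 / (1 + 0.0045709 + 0.19498) = 1/1.1996 = 0.8336

α₁ = 0.834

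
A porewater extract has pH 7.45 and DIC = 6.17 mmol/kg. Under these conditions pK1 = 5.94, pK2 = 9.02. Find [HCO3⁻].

[HCO3⁻] = 5.83 mmol/kg

α₁ = 1 / (1 + [H⁺]/K1 + K2/[H⁺]) = 1 / (1 + 10^-1.51 + 10^-1.57)
   = 1 / (1 + 0.030903 + 0.026915) = 1/1.0578 = 0.9453
[HCO3⁻] = α₁ × DIC = 0.9453 × 6.17 = 5.83 mmol/kg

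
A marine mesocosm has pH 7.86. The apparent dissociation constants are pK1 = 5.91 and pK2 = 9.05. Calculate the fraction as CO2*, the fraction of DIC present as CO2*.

α₀ = 0.0104

α₀ = 1 / (1 + K1/[H⁺] + K1K2/[H⁺]²) = 1 / (1 + 10^+1.95 + 10^+0.76)
   = 1 / (1 + 89.125 + 5.7544) = 1/95.879 = 0.01043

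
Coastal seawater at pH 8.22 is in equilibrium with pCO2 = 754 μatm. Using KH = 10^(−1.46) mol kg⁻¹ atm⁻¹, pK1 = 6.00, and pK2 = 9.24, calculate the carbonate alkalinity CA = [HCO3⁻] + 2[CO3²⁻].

CA = 5.17 mmol/kg

[CO2*] = KH · pCO2 = 10^(−1.46) × 754×10^-6 = 2.614×10^-5 mol/kg
α₀ = 1/(1 + K1/[H⁺] + K1K2/[H⁺]²) = 1/(1 + 10^+2.22 + 10^+1.20) = 0.005470
DIC = [CO2*]/α₀ = 2.614×10^-5 / 0.005470 = 4.779 mmol/kg
CA = (α₁ + 2α₂)·DIC = (0.9078 + 2×0.08670) × 4.779 = 5.17 mmol/kg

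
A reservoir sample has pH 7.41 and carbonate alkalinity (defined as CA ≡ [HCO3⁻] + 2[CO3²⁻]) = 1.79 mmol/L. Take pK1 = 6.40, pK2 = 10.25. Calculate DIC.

CA = [HCO3⁻] + 2[CO3²⁻] = (α₁ + 2α₂)·DIC
At pH 7.41: [H⁺]/K1 = 10^-1.01 = 0.097724, K2/[H⁺] = 10^-2.84 = 0.0014454
α₁ = 1/(1 + 0.097724 + 0.0014454) = 1/1.0992 = 0.9098; α₂ = α₁·K2/[H⁺] = 0.001315
α₁ + 2α₂ = 0.9124
DIC = CA / (α₁ + 2α₂) = 1.79 / 0.9124 = 1.96 mmol/L

DIC = 1.96 mmol/L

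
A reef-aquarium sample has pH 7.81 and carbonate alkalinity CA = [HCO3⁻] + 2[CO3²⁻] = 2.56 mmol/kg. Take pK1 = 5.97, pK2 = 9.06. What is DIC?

DIC = 2.46 mmol/kg

CA = [HCO3⁻] + 2[CO3²⁻] = (α₁ + 2α₂)·DIC
At pH 7.81: [H⁺]/K1 = 10^-1.84 = 0.014454, K2/[H⁺] = 10^-1.25 = 0.056234
α₁ = 1/(1 + 0.014454 + 0.056234) = 1/1.0707 = 0.9340; α₂ = α₁·K2/[H⁺] = 0.05252
α₁ + 2α₂ = 1.0390
DIC = CA / (α₁ + 2α₂) = 2.56 / 1.0390 = 2.46 mmol/kg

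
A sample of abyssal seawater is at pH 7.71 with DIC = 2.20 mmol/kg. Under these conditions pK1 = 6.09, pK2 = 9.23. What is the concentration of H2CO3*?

[CO2*] = 0.0501 mmol/kg

α₀ = 1 / (1 + K1/[H⁺] + K1K2/[H⁺]²) = 1 / (1 + 10^+1.62 + 10^+0.10)
   = 1 / (1 + 41.687 + 1.2589) = 1/43.946 = 0.02276
[CO2*] = α₀ × DIC = 0.02276 × 2.20 = 0.0501 mmol/kg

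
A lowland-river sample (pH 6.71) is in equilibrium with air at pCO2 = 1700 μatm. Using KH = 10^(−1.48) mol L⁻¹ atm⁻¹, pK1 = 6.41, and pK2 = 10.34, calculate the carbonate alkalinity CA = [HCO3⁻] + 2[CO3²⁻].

CA = 0.112 mmol/L

[CO2*] = KH · pCO2 = 10^(−1.48) × 1700×10^-6 = 5.629×10^-5 mol/L
α₀ = 1/(1 + K1/[H⁺] + K1K2/[H⁺]²) = 1/(1 + 10^+0.30 + 10^-3.33) = 0.3338
DIC = [CO2*]/α₀ = 5.629×10^-5 / 0.3338 = 0.1686 mmol/L
CA = (α₁ + 2α₂)·DIC = (0.6660 + 2×0.0001561) × 0.1686 = 0.112 mmol/L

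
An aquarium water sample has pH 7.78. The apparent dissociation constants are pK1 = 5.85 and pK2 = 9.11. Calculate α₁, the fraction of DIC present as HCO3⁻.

α₁ = 1 / (1 + [H⁺]/K1 + K2/[H⁺]) = 1 / (1 + 10^-1.93 + 10^-1.33)
   = 1 / (1 + 0.011749 + 0.046774) = 1/1.0585 = 0.9447

α₁ = 0.945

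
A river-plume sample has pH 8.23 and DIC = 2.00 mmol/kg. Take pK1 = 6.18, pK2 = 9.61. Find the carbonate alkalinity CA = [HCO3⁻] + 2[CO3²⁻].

CA = 2.06 mmol/kg

CA = [HCO3⁻] + 2[CO3²⁻] = (α₁ + 2α₂)·DIC
At pH 8.23: [H⁺]/K1 = 10^-2.05 = 0.0089125, K2/[H⁺] = 10^-1.38 = 0.041687
α₁ = 1/(1 + 0.0089125 + 0.041687) = 1/1.0506 = 0.9518; α₂ = α₁·K2/[H⁺] = 0.03968
α₁ + 2α₂ = 1.0312
CA = 1.0312 × 2.00 = 2.06 mmol/kg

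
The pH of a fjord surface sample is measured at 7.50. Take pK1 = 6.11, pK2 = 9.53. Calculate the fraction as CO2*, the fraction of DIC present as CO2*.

α₀ = 0.0388

α₀ = 1 / (1 + K1/[H⁺] + K1K2/[H⁺]²) = 1 / (1 + 10^+1.39 + 10^-0.64)
   = 1 / (1 + 24.547 + 0.22909) = 1/25.776 = 0.03880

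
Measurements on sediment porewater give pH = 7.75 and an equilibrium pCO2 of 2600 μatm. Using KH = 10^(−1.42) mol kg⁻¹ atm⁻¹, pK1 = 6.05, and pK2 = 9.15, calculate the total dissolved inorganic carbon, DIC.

[CO2*] = KH · pCO2 = 10^(−1.42) × 2600×10^-6 = 9.885×10^-5 mol/kg
α₀ = 1/(1 + K1/[H⁺] + K1K2/[H⁺]²) = 1/(1 + 10^+1.70 + 10^+0.30) = 0.01883
DIC = [CO2*]/α₀ = 9.885×10^-5 / 0.01883 = 5.25 mmol/kg

DIC = 5.25 mmol/kg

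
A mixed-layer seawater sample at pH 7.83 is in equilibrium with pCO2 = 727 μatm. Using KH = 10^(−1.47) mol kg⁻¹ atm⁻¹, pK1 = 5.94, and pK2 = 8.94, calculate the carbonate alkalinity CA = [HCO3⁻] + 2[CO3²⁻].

[CO2*] = KH · pCO2 = 10^(−1.47) × 727×10^-6 = 2.463×10^-5 mol/kg
α₀ = 1/(1 + K1/[H⁺] + K1K2/[H⁺]²) = 1/(1 + 10^+1.89 + 10^+0.78) = 0.01181
DIC = [CO2*]/α₀ = 2.463×10^-5 / 0.01181 = 2.085 mmol/kg
CA = (α₁ + 2α₂)·DIC = (0.9170 + 2×0.07118) × 2.085 = 2.21 mmol/kg

CA = 2.21 mmol/kg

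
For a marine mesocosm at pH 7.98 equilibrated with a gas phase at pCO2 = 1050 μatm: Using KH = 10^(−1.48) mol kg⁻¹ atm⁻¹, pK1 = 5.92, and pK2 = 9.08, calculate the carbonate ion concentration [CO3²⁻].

[CO3²⁻] = 0.317 mmol/kg

[CO2*] = KH · pCO2 = 10^(−1.48) × 1050×10^-6 = 3.477×10^-5 mol/kg
α₀ = 1/(1 + K1/[H⁺] + K1K2/[H⁺]²) = 1/(1 + 10^+2.06 + 10^+0.96) = 0.008004
DIC = [CO2*]/α₀ = 3.477×10^-5 / 0.008004 = 4.344 mmol/kg
[CO3²⁻] = α₂·DIC; α₂ = 0.07300, so [CO3²⁻] = 0.07300 × 4.344 = 0.317 mmol/kg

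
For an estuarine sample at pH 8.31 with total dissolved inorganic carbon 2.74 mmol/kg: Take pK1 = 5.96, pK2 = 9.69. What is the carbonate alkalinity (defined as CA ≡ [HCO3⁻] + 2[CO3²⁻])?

CA = [HCO3⁻] + 2[CO3²⁻] = (α₁ + 2α₂)·DIC
At pH 8.31: [H⁺]/K1 = 10^-2.35 = 0.0044668, K2/[H⁺] = 10^-1.38 = 0.041687
α₁ = 1/(1 + 0.0044668 + 0.041687) = 1/1.0462 = 0.9559; α₂ = α₁·K2/[H⁺] = 0.03985
α₁ + 2α₂ = 1.0356
CA = 1.0356 × 2.74 = 2.84 mmol/kg

CA = 2.84 mmol/kg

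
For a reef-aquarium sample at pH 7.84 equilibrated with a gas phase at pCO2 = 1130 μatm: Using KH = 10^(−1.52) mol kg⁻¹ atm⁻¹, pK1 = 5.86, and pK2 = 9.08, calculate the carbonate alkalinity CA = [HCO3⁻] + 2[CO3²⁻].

[CO2*] = KH · pCO2 = 10^(−1.52) × 1130×10^-6 = 3.413×10^-5 mol/kg
α₀ = 1/(1 + K1/[H⁺] + K1K2/[H⁺]²) = 1/(1 + 10^+1.98 + 10^+0.74) = 0.009804
DIC = [CO2*]/α₀ = 3.413×10^-5 / 0.009804 = 3.481 mmol/kg
CA = (α₁ + 2α₂)·DIC = (0.9363 + 2×0.05388) × 3.481 = 3.63 mmol/kg

CA = 3.63 mmol/kg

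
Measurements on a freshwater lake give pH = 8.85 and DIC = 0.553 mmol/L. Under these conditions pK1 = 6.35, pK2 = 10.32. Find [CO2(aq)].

α₀ = 1 / (1 + K1/[H⁺] + K1K2/[H⁺]²) = 1 / (1 + 10^+2.50 + 10^+1.03)
   = 1 / (1 + 316.23 + 10.715) = 1/327.94 = 0.003049
[CO2*] = α₀ × DIC = 0.003049 × 0.553 = 0.00169 mmol/L = 1.69 μmol/L

[CO2*] = 1.69 μmol/L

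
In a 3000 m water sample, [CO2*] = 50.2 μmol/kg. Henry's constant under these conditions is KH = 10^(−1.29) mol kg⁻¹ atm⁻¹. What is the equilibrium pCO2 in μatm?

pCO2 = 979 μatm

KH = 10^(−1.29) = 5.129×10^-2 mol kg⁻¹ atm⁻¹
pCO2 = [CO2*]/KH = 50.2×10^-6 / 5.129×10^-2 = 9.79×10^-4 atm = 979 μatm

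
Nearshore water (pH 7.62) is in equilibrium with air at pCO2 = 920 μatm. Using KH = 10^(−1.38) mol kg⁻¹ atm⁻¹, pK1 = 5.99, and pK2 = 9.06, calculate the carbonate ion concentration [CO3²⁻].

[CO2*] = KH · pCO2 = 10^(−1.38) × 920×10^-6 = 3.835×10^-5 mol/kg
α₀ = 1/(1 + K1/[H⁺] + K1K2/[H⁺]²) = 1/(1 + 10^+1.63 + 10^+0.19) = 0.02212
DIC = [CO2*]/α₀ = 3.835×10^-5 / 0.02212 = 1.734 mmol/kg
[CO3²⁻] = α₂·DIC; α₂ = 0.03426, so [CO3²⁻] = 0.03426 × 1.734 = 0.0594 mmol/kg

[CO3²⁻] = 0.0594 mmol/kg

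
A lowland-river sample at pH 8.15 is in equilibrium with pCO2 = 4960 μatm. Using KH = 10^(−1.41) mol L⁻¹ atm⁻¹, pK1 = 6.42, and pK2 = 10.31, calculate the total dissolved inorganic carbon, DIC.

[CO2*] = KH · pCO2 = 10^(−1.41) × 4960×10^-6 = 1.930×10^-4 mol/L
α₀ = 1/(1 + K1/[H⁺] + K1K2/[H⁺]²) = 1/(1 + 10^+1.73 + 10^-0.43) = 0.01816
DIC = [CO2*]/α₀ = 1.930×10^-4 / 0.01816 = 10.6 mmol/L

DIC = 10.6 mmol/L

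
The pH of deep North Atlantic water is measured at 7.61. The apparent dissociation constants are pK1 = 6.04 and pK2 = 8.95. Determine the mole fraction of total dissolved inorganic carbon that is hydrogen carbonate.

α₁ = 0.932

α₁ = 1 / (1 + [H⁺]/K1 + K2/[H⁺]) = 1 / (1 + 10^-1.57 + 10^-1.34)
   = 1 / (1 + 0.026915 + 0.045709) = 1/1.0726 = 0.9323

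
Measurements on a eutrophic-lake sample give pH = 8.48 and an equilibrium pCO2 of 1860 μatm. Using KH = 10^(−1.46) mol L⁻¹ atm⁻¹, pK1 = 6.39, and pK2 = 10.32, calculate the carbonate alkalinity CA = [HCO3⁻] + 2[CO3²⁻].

[CO2*] = KH · pCO2 = 10^(−1.46) × 1860×10^-6 = 6.449×10^-5 mol/L
α₀ = 1/(1 + K1/[H⁺] + K1K2/[H⁺]²) = 1/(1 + 10^+2.09 + 10^+0.25) = 0.007949
DIC = [CO2*]/α₀ = 6.449×10^-5 / 0.007949 = 8.114 mmol/L
CA = (α₁ + 2α₂)·DIC = (0.9779 + 2×0.01414) × 8.114 = 8.16 mmol/L

CA = 8.16 mmol/L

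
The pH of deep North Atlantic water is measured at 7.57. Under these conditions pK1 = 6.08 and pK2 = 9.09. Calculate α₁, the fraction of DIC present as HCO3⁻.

α₁ = 1 / (1 + [H⁺]/K1 + K2/[H⁺]) = 1 / (1 + 10^-1.49 + 10^-1.52)
   = 1 / (1 + 0.032359 + 0.030200) = 1/1.0626 = 0.9411

α₁ = 0.941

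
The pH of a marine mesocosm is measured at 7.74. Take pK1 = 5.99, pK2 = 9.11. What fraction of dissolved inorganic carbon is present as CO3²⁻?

α₂ = 0.0402

α₂ = 1 / (1 + [H⁺]/K2 + [H⁺]²/(K1K2)) = 1 / (1 + 10^+1.37 + 10^-0.38)
   = 1 / (1 + 23.442 + 0.41687) = 1/24.859 = 0.04023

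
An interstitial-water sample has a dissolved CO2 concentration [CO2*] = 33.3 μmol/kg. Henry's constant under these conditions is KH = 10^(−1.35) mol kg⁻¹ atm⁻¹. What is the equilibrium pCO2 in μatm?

pCO2 = 745 μatm

KH = 10^(−1.35) = 4.467×10^-2 mol kg⁻¹ atm⁻¹
pCO2 = [CO2*]/KH = 33.3×10^-6 / 4.467×10^-2 = 7.45×10^-4 atm = 745 μatm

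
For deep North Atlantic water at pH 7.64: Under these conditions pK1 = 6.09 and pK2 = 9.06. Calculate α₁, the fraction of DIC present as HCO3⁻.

α₁ = 0.938

α₁ = 1 / (1 + [H⁺]/K1 + K2/[H⁺]) = 1 / (1 + 10^-1.55 + 10^-1.42)
   = 1 / (1 + 0.028184 + 0.038019) = 1/1.0662 = 0.9379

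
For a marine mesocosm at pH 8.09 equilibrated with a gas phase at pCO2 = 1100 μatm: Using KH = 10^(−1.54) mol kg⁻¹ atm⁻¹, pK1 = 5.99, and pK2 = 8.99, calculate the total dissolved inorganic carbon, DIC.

DIC = 4.53 mmol/kg

[CO2*] = KH · pCO2 = 10^(−1.54) × 1100×10^-6 = 3.172×10^-5 mol/kg
α₀ = 1/(1 + K1/[H⁺] + K1K2/[H⁺]²) = 1/(1 + 10^+2.10 + 10^+1.20) = 0.007006
DIC = [CO2*]/α₀ = 3.172×10^-5 / 0.007006 = 4.53 mmol/kg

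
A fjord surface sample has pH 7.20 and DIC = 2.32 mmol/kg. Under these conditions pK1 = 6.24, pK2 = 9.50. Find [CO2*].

[CO2*] = 0.228 mmol/kg

α₀ = 1 / (1 + K1/[H⁺] + K1K2/[H⁺]²) = 1 / (1 + 10^+0.96 + 10^-1.34)
   = 1 / (1 + 9.1201 + 0.045709) = 1/10.166 = 0.09837
[CO2*] = α₀ × DIC = 0.09837 × 2.32 = 0.228 mmol/kg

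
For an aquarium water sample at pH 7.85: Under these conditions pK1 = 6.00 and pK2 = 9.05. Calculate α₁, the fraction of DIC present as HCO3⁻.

α₁ = 1 / (1 + [H⁺]/K1 + K2/[H⁺]) = 1 / (1 + 10^-1.85 + 10^-1.20)
   = 1 / (1 + 0.014125 + 0.063096) = 1/1.0772 = 0.9283

α₁ = 0.928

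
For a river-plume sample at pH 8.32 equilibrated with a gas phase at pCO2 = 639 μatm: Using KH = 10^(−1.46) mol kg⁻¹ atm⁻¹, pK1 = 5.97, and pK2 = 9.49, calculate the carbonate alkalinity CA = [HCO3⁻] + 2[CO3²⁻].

[CO2*] = KH · pCO2 = 10^(−1.46) × 639×10^-6 = 2.216×10^-5 mol/kg
α₀ = 1/(1 + K1/[H⁺] + K1K2/[H⁺]²) = 1/(1 + 10^+2.35 + 10^+1.18) = 0.004167
DIC = [CO2*]/α₀ = 2.216×10^-5 / 0.004167 = 5.318 mmol/kg
CA = (α₁ + 2α₂)·DIC = (0.9328 + 2×0.06306) × 5.318 = 5.63 mmol/kg

CA = 5.63 mmol/kg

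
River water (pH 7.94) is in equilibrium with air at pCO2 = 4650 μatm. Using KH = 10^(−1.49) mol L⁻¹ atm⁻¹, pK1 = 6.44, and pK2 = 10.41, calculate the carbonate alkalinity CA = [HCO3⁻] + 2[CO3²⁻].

[CO2*] = KH · pCO2 = 10^(−1.49) × 4650×10^-6 = 1.505×10^-4 mol/L
α₀ = 1/(1 + K1/[H⁺] + K1K2/[H⁺]²) = 1/(1 + 10^+1.50 + 10^-0.97) = 0.03055
DIC = [CO2*]/α₀ = 1.505×10^-4 / 0.03055 = 4.925 mmol/L
CA = (α₁ + 2α₂)·DIC = (0.9662 + 2×0.003274) × 4.925 = 4.79 mmol/L

CA = 4.79 mmol/L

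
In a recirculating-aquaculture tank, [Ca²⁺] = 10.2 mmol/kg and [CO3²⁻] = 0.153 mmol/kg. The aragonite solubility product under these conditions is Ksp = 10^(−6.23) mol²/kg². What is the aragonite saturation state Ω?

Ksp = 10^(−6.23) = 5.888×10^-7
Ω = [Ca²⁺][CO3²⁻]/Ksp = (10.2×10^-3)(0.153×10^-3) / 5.888×10^-7 = 2.65

Ω = 2.65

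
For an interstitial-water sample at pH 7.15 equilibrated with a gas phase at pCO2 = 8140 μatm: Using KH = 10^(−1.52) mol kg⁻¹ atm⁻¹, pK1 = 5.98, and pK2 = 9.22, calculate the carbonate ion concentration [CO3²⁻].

[CO2*] = KH · pCO2 = 10^(−1.52) × 8140×10^-6 = 2.458×10^-4 mol/kg
α₀ = 1/(1 + K1/[H⁺] + K1K2/[H⁺]²) = 1/(1 + 10^+1.17 + 10^-0.90) = 0.06283
DIC = [CO2*]/α₀ = 2.458×10^-4 / 0.06283 = 3.913 mmol/kg
[CO3²⁻] = α₂·DIC; α₂ = 0.007909, so [CO3²⁻] = 0.007909 × 3.913 = 0.0309 mmol/kg

[CO3²⁻] = 0.0309 mmol/kg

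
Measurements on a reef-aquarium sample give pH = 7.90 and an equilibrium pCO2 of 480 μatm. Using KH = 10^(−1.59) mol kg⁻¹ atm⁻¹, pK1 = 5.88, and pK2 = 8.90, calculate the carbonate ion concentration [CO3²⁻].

[CO2*] = KH · pCO2 = 10^(−1.59) × 480×10^-6 = 1.234×10^-5 mol/kg
α₀ = 1/(1 + K1/[H⁺] + K1K2/[H⁺]²) = 1/(1 + 10^+2.02 + 10^+1.02) = 0.008607
DIC = [CO2*]/α₀ = 1.234×10^-5 / 0.008607 = 1.433 mmol/kg
[CO3²⁻] = α₂·DIC; α₂ = 0.09013, so [CO3²⁻] = 0.09013 × 1.433 = 0.129 mmol/kg

[CO3²⁻] = 0.129 mmol/kg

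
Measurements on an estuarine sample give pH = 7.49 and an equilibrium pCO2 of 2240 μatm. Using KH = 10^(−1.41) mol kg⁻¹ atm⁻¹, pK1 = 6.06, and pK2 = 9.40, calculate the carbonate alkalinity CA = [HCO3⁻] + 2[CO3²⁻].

[CO2*] = KH · pCO2 = 10^(−1.41) × 2240×10^-6 = 8.715×10^-5 mol/kg
α₀ = 1/(1 + K1/[H⁺] + K1K2/[H⁺]²) = 1/(1 + 10^+1.43 + 10^-0.48) = 0.03540
DIC = [CO2*]/α₀ = 8.715×10^-5 / 0.03540 = 2.462 mmol/kg
CA = (α₁ + 2α₂)·DIC = (0.9529 + 2×0.01172) × 2.462 = 2.40 mmol/kg

CA = 2.40 mmol/kg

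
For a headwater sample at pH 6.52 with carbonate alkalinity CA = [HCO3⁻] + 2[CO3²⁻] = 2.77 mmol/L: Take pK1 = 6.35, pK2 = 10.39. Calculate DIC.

CA = [HCO3⁻] + 2[CO3²⁻] = (α₁ + 2α₂)·DIC
At pH 6.52: [H⁺]/K1 = 10^-0.17 = 0.67608, K2/[H⁺] = 10^-3.87 = 0.00013490
α₁ = 1/(1 + 0.67608 + 0.00013490) = 1/1.6762 = 0.5966; α₂ = α₁·K2/[H⁺] = 8.048×10^-5
α₁ + 2α₂ = 0.5967
DIC = CA / (α₁ + 2α₂) = 2.77 / 0.5967 = 4.64 mmol/L

DIC = 4.64 mmol/L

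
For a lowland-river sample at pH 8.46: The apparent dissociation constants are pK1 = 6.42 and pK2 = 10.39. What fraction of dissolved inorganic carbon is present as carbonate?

α₂ = 1 / (1 + [H⁺]/K2 + [H⁺]²/(K1K2)) = 1 / (1 + 10^+1.93 + 10^-0.11)
   = 1 / (1 + 85.114 + 0.77625) = 1/86.890 = 0.01151

α₂ = 0.0115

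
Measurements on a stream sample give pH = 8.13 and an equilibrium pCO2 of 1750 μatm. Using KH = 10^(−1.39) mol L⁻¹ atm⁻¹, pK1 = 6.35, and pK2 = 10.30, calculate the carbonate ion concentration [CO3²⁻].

[CO2*] = KH · pCO2 = 10^(−1.39) × 1750×10^-6 = 7.129×10^-5 mol/L
α₀ = 1/(1 + K1/[H⁺] + K1K2/[H⁺]²) = 1/(1 + 10^+1.78 + 10^-0.39) = 0.01622
DIC = [CO2*]/α₀ = 7.129×10^-5 / 0.01622 = 4.396 mmol/L
[CO3²⁻] = α₂·DIC; α₂ = 0.006607, so [CO3²⁻] = 0.006607 × 4.396 = 0.0290 mmol/L

[CO3²⁻] = 0.0290 mmol/L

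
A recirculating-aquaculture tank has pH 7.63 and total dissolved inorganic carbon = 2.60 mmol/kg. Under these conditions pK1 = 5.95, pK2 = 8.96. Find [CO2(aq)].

α₀ = 1 / (1 + K1/[H⁺] + K1K2/[H⁺]²) = 1 / (1 + 10^+1.68 + 10^+0.35)
   = 1 / (1 + 47.863 + 2.2387) = 1/51.102 = 0.01957
[CO2*] = α₀ × DIC = 0.01957 × 2.60 = 0.0509 mmol/kg

[CO2*] = 0.0509 mmol/kg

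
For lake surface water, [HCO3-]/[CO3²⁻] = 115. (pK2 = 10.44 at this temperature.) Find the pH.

From K2 = [H⁺][CO3²⁻]/[HCO3-]:  pH = pK2 − log₁₀([HCO3-]/[CO3²⁻])
log₁₀(115) = +2.061
pH = 10.44 − (+2.061) = 8.38

pH = 8.38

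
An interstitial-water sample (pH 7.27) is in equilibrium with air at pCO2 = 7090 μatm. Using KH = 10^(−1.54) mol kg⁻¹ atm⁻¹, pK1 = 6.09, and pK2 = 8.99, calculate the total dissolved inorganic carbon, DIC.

DIC = 3.36 mmol/kg

[CO2*] = KH · pCO2 = 10^(−1.54) × 7090×10^-6 = 2.045×10^-4 mol/kg
α₀ = 1/(1 + K1/[H⁺] + K1K2/[H⁺]²) = 1/(1 + 10^+1.18 + 10^-0.54) = 0.06089
DIC = [CO2*]/α₀ = 2.045×10^-4 / 0.06089 = 3.36 mmol/kg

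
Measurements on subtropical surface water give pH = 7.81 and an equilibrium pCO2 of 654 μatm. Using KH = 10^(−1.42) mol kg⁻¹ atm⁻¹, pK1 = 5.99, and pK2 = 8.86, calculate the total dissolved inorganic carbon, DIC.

DIC = 1.81 mmol/kg

[CO2*] = KH · pCO2 = 10^(−1.42) × 654×10^-6 = 2.486×10^-5 mol/kg
α₀ = 1/(1 + K1/[H⁺] + K1K2/[H⁺]²) = 1/(1 + 10^+1.82 + 10^+0.77) = 0.01371
DIC = [CO2*]/α₀ = 2.486×10^-5 / 0.01371 = 1.81 mmol/kg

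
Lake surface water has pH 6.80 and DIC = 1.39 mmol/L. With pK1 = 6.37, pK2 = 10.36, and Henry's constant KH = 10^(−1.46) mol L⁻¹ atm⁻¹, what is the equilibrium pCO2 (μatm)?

α₀ = 1 / (1 + K1/[H⁺] + K1K2/[H⁺]²) = 1 / (1 + 10^+0.43 + 10^-3.13)
   = 1 / (1 + 2.6915 + 0.00074131) = 1/3.6923 = 0.2708
[CO2*] = α₀ × DIC = 0.2708 × 1.39 = 0.3765 mmol/L
pCO2 = [CO2*]/KH = 3.765×10^-4 / 3.467×10^-2 = 1.09×10^4 μatm

pCO2 = 1.09×10^4 μatm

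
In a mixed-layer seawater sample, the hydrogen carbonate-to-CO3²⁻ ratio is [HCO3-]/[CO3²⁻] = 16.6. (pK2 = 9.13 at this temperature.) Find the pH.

pH = 7.91

From K2 = [H⁺][CO3²⁻]/[HCO3-]:  pH = pK2 − log₁₀([HCO3-]/[CO3²⁻])
log₁₀(16.6) = +1.220
pH = 9.13 − (+1.220) = 7.91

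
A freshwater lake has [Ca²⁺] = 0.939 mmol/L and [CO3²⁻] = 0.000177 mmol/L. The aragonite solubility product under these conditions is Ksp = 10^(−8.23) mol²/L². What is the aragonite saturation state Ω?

Ksp = 10^(−8.23) = 5.888×10^-9
Ω = [Ca²⁺][CO3²⁻]/Ksp = (0.939×10^-3)(0.000177×10^-3) / 5.888×10^-9 = 0.0282

Ω = 0.0282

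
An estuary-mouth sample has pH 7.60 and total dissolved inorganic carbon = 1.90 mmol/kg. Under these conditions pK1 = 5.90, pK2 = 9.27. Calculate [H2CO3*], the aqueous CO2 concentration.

α₀ = 1 / (1 + K1/[H⁺] + K1K2/[H⁺]²) = 1 / (1 + 10^+1.70 + 10^+0.03)
   = 1 / (1 + 50.119 + 1.0715) = 1/52.190 = 0.01916
[CO2*] = α₀ × DIC = 0.01916 × 1.90 = 0.0364 mmol/kg

[CO2*] = 0.0364 mmol/kg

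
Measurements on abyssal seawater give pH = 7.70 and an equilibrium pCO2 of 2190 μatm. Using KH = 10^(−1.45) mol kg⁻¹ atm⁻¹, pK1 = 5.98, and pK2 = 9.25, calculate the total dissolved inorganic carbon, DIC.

[CO2*] = KH · pCO2 = 10^(−1.45) × 2190×10^-6 = 7.770×10^-5 mol/kg
α₀ = 1/(1 + K1/[H⁺] + K1K2/[H⁺]²) = 1/(1 + 10^+1.72 + 10^+0.17) = 0.01820
DIC = [CO2*]/α₀ = 7.770×10^-5 / 0.01820 = 4.27 mmol/kg

DIC = 4.27 mmol/kg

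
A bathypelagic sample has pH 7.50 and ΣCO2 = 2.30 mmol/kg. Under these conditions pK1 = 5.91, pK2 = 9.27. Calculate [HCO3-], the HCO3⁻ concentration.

α₁ = 1 / (1 + [H⁺]/K1 + K2/[H⁺]) = 1 / (1 + 10^-1.59 + 10^-1.77)
   = 1 / (1 + 0.025704 + 0.016982) = 1/1.0427 = 0.9591
[HCO3⁻] = α₁ × DIC = 0.9591 × 2.30 = 2.21 mmol/kg

[HCO3⁻] = 2.21 mmol/kg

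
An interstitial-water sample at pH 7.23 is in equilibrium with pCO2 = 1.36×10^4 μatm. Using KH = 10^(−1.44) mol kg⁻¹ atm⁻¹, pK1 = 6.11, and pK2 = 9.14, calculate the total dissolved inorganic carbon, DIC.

DIC = 7.08 mmol/kg

[CO2*] = KH · pCO2 = 10^(−1.44) × 1.36×10^4×10^-6 = 4.938×10^-4 mol/kg
α₀ = 1/(1 + K1/[H⁺] + K1K2/[H⁺]²) = 1/(1 + 10^+1.12 + 10^-0.79) = 0.06971
DIC = [CO2*]/α₀ = 4.938×10^-4 / 0.06971 = 7.08 mmol/kg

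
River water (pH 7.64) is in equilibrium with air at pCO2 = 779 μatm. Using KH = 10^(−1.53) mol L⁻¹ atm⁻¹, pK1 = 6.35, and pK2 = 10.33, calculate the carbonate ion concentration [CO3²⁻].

[CO2*] = KH · pCO2 = 10^(−1.53) × 779×10^-6 = 2.299×10^-5 mol/L
α₀ = 1/(1 + K1/[H⁺] + K1K2/[H⁺]²) = 1/(1 + 10^+1.29 + 10^-1.40) = 0.04869
DIC = [CO2*]/α₀ = 2.299×10^-5 / 0.04869 = 0.4722 mmol/L
[CO3²⁻] = α₂·DIC; α₂ = 0.001938, so [CO3²⁻] = 0.001938 × 0.4722 = 0.000915 mmol/L = 0.915 μmol/L

[CO3²⁻] = 0.915 μmol/L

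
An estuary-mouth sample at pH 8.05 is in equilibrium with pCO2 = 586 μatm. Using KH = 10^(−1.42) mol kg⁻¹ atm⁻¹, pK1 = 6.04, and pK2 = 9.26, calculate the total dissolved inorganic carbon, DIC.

[CO2*] = KH · pCO2 = 10^(−1.42) × 586×10^-6 = 2.228×10^-5 mol/kg
α₀ = 1/(1 + K1/[H⁺] + K1K2/[H⁺]²) = 1/(1 + 10^+2.01 + 10^+0.80) = 0.009121
DIC = [CO2*]/α₀ = 2.228×10^-5 / 0.009121 = 2.44 mmol/kg

DIC = 2.44 mmol/kg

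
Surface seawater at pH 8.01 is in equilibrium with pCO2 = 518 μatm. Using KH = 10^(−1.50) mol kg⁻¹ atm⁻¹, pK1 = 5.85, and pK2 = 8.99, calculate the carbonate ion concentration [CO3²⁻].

[CO2*] = KH · pCO2 = 10^(−1.50) × 518×10^-6 = 1.638×10^-5 mol/kg
α₀ = 1/(1 + K1/[H⁺] + K1K2/[H⁺]²) = 1/(1 + 10^+2.16 + 10^+1.18) = 0.006224
DIC = [CO2*]/α₀ = 1.638×10^-5 / 0.006224 = 2.632 mmol/kg
[CO3²⁻] = α₂·DIC; α₂ = 0.09420, so [CO3²⁻] = 0.09420 × 2.632 = 0.248 mmol/kg

[CO3²⁻] = 0.248 mmol/kg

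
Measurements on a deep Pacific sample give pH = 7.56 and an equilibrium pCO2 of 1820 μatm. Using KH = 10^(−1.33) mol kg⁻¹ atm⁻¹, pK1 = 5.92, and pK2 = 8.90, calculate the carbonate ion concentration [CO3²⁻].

[CO3²⁻] = 0.170 mmol/kg

[CO2*] = KH · pCO2 = 10^(−1.33) × 1820×10^-6 = 8.513×10^-5 mol/kg
α₀ = 1/(1 + K1/[H⁺] + K1K2/[H⁺]²) = 1/(1 + 10^+1.64 + 10^+0.30) = 0.02144
DIC = [CO2*]/α₀ = 8.513×10^-5 / 0.02144 = 3.971 mmol/kg
[CO3²⁻] = α₂·DIC; α₂ = 0.04277, so [CO3²⁻] = 0.04277 × 3.971 = 0.170 mmol/kg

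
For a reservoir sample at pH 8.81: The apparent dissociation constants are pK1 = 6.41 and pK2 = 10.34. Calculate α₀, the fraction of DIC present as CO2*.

α₀ = 0.00385

α₀ = 1 / (1 + K1/[H⁺] + K1K2/[H⁺]²) = 1 / (1 + 10^+2.40 + 10^+0.87)
   = 1 / (1 + 251.19 + 7.4131) = 1/259.60 = 0.003852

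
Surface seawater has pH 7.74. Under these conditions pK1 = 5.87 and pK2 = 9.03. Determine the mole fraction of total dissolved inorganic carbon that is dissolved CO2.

α₀ = 1 / (1 + K1/[H⁺] + K1K2/[H⁺]²) = 1 / (1 + 10^+1.87 + 10^+0.58)
   = 1 / (1 + 74.131 + 3.8019) = 1/78.933 = 0.01267

α₀ = 0.0127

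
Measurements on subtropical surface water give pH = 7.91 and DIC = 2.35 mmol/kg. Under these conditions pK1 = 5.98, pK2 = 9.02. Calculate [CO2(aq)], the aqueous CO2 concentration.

α₀ = 1 / (1 + K1/[H⁺] + K1K2/[H⁺]²) = 1 / (1 + 10^+1.93 + 10^+0.82)
   = 1 / (1 + 85.114 + 6.6069) = 1/92.721 = 0.01079
[CO2*] = α₀ × DIC = 0.01079 × 2.35 = 0.0253 mmol/kg

[CO2*] = 0.0253 mmol/kg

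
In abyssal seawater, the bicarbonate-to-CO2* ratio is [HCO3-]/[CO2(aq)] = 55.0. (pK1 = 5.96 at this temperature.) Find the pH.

From K1 = [H⁺][HCO3-]/[CO2(aq)]:  pH = pK1 + log₁₀([HCO3-]/[CO2(aq)])
log₁₀(55.0) = +1.740
pH = 5.96 + (+1.740) = 7.70

pH = 7.70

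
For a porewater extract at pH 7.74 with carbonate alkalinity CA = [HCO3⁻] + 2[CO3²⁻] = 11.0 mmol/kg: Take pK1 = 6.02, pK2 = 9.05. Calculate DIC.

DIC = 10.7 mmol/kg

CA = [HCO3⁻] + 2[CO3²⁻] = (α₁ + 2α₂)·DIC
At pH 7.74: [H⁺]/K1 = 10^-1.72 = 0.019055, K2/[H⁺] = 10^-1.31 = 0.048978
α₁ = 1/(1 + 0.019055 + 0.048978) = 1/1.0680 = 0.9363; α₂ = α₁·K2/[H⁺] = 0.04586
α₁ + 2α₂ = 1.0280
DIC = CA / (α₁ + 2α₂) = 11.0 / 1.0280 = 10.7 mmol/kg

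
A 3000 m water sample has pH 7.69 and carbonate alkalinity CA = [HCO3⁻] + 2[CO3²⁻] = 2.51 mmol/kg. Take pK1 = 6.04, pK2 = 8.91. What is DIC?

DIC = 2.43 mmol/kg

CA = [HCO3⁻] + 2[CO3²⁻] = (α₁ + 2α₂)·DIC
At pH 7.69: [H⁺]/K1 = 10^-1.65 = 0.022387, K2/[H⁺] = 10^-1.22 = 0.060256
α₁ = 1/(1 + 0.022387 + 0.060256) = 1/1.0826 = 0.9237; α₂ = α₁·K2/[H⁺] = 0.05566
α₁ + 2α₂ = 1.0350
DIC = CA / (α₁ + 2α₂) = 2.51 / 1.0350 = 2.43 mmol/kg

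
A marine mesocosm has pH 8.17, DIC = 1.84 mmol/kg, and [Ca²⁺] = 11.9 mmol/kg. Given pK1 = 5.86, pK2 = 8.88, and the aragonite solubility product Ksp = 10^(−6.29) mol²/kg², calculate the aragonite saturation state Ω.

Ω = 6.94

α₂ = 1 / (1 + [H⁺]/K2 + [H⁺]²/(K1K2)) = 1 / (1 + 10^+0.71 + 10^-1.60)
   = 1 / (1 + 5.1286 + 0.025119) = 1/6.1537 = 0.1625
[CO3²⁻] = α₂ × DIC = 0.1625 × 1.84 = 0.2990 mmol/kg
Ksp = 10^(−6.29) = 5.129×10^-7
Ω = [Ca²⁺][CO3²⁻]/Ksp = (11.9×10^-3)(2.990×10^-4) / 5.129×10^-7 = 6.94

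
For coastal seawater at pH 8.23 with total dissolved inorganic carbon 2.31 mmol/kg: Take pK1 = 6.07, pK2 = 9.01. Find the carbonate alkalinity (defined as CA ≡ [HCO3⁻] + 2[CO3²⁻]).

CA = 2.62 mmol/kg

CA = [HCO3⁻] + 2[CO3²⁻] = (α₁ + 2α₂)·DIC
At pH 8.23: [H⁺]/K1 = 10^-2.16 = 0.0069183, K2/[H⁺] = 10^-0.78 = 0.16596
α₁ = 1/(1 + 0.0069183 + 0.16596) = 1/1.1729 = 0.8526; α₂ = α₁·K2/[H⁺] = 0.1415
α₁ + 2α₂ = 1.1356
CA = 1.1356 × 2.31 = 2.62 mmol/kg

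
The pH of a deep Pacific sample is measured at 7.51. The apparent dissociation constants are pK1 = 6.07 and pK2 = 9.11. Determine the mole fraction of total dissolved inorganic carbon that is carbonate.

α₂ = 1 / (1 + [H⁺]/K2 + [H⁺]²/(K1K2)) = 1 / (1 + 10^+1.60 + 10^+0.16)
   = 1 / (1 + 39.811 + 1.4454) = 1/42.256 = 0.02367

α₂ = 0.0237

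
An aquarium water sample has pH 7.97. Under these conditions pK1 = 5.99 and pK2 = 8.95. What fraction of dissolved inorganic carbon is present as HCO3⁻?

α₁ = 0.897

α₁ = 1 / (1 + [H⁺]/K1 + K2/[H⁺]) = 1 / (1 + 10^-1.98 + 10^-0.98)
   = 1 / (1 + 0.010471 + 0.10471) = 1/1.1152 = 0.8967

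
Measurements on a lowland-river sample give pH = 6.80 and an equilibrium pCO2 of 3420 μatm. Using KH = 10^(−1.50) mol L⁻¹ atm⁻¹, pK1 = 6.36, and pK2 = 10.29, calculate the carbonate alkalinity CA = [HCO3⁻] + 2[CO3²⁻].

[CO2*] = KH · pCO2 = 10^(−1.50) × 3420×10^-6 = 1.081×10^-4 mol/L
α₀ = 1/(1 + K1/[H⁺] + K1K2/[H⁺]²) = 1/(1 + 10^+0.44 + 10^-3.05) = 0.2663
DIC = [CO2*]/α₀ = 1.081×10^-4 / 0.2663 = 0.4061 mmol/L
CA = (α₁ + 2α₂)·DIC = (0.7335 + 2×0.0002373) × 0.4061 = 0.298 mmol/L

CA = 0.298 mmol/L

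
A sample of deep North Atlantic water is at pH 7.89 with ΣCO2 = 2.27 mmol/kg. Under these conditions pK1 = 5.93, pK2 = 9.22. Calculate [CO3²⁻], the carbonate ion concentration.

[CO3²⁻] = 0.100 mmol/kg

α₂ = 1 / (1 + [H⁺]/K2 + [H⁺]²/(K1K2)) = 1 / (1 + 10^+1.33 + 10^-0.63)
   = 1 / (1 + 21.380 + 0.23442) = 1/22.614 = 0.04422
[CO3²⁻] = α₂ × DIC = 0.04422 × 2.27 = 0.100 mmol/kg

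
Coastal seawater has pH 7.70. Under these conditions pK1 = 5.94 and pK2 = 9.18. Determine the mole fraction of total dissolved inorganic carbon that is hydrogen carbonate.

α₁ = 1 / (1 + [H⁺]/K1 + K2/[H⁺]) = 1 / (1 + 10^-1.76 + 10^-1.48)
   = 1 / (1 + 0.017378 + 0.033113) = 1/1.0505 = 0.9519

α₁ = 0.952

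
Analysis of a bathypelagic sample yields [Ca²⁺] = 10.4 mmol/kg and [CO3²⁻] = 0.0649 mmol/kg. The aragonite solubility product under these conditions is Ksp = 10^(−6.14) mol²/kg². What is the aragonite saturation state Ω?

Ω = 0.932

Ksp = 10^(−6.14) = 7.244×10^-7
Ω = [Ca²⁺][CO3²⁻]/Ksp = (10.4×10^-3)(0.0649×10^-3) / 7.244×10^-7 = 0.932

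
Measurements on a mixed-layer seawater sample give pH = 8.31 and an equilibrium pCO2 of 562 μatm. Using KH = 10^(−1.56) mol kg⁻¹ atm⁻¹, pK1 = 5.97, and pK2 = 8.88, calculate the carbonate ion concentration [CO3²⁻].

[CO3²⁻] = 0.911 mmol/kg

[CO2*] = KH · pCO2 = 10^(−1.56) × 562×10^-6 = 1.548×10^-5 mol/kg
α₀ = 1/(1 + K1/[H⁺] + K1K2/[H⁺]²) = 1/(1 + 10^+2.34 + 10^+1.77) = 0.003589
DIC = [CO2*]/α₀ = 1.548×10^-5 / 0.003589 = 4.313 mmol/kg
[CO3²⁻] = α₂·DIC; α₂ = 0.2113, so [CO3²⁻] = 0.2113 × 4.313 = 0.911 mmol/kg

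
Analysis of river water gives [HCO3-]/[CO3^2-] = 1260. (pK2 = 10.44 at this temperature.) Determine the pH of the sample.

From K2 = [H⁺][CO3^2-]/[HCO3-]:  pH = pK2 − log₁₀([HCO3-]/[CO3^2-])
log₁₀(1260) = +3.100
pH = 10.44 − (+3.100) = 7.34

pH = 7.34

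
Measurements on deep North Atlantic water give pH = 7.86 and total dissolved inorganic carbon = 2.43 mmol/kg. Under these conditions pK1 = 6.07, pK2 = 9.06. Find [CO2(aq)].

α₀ = 1 / (1 + K1/[H⁺] + K1K2/[H⁺]²) = 1 / (1 + 10^+1.79 + 10^+0.59)
   = 1 / (1 + 61.660 + 3.8905) = 1/66.550 = 0.01503
[CO2*] = α₀ × DIC = 0.01503 × 2.43 = 0.0365 mmol/kg

[CO2*] = 0.0365 mmol/kg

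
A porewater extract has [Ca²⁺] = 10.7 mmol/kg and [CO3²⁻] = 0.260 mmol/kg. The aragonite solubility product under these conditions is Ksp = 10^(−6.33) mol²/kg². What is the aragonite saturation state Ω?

Ω = 5.95

Ksp = 10^(−6.33) = 4.677×10^-7
Ω = [Ca²⁺][CO3²⁻]/Ksp = (10.7×10^-3)(0.260×10^-3) / 4.677×10^-7 = 5.95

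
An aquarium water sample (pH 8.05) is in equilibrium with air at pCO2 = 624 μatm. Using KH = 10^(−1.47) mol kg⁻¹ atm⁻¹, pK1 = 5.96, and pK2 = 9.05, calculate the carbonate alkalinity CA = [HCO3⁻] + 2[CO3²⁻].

CA = 3.12 mmol/kg

[CO2*] = KH · pCO2 = 10^(−1.47) × 624×10^-6 = 2.114×10^-5 mol/kg
α₀ = 1/(1 + K1/[H⁺] + K1K2/[H⁺]²) = 1/(1 + 10^+2.09 + 10^+1.09) = 0.007335
DIC = [CO2*]/α₀ = 2.114×10^-5 / 0.007335 = 2.883 mmol/kg
CA = (α₁ + 2α₂)·DIC = (0.9024 + 2×0.09024) × 2.883 = 3.12 mmol/kg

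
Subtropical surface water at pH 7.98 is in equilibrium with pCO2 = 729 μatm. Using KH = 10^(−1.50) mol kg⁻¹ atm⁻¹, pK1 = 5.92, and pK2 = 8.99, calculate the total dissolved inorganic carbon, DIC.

[CO2*] = KH · pCO2 = 10^(−1.50) × 729×10^-6 = 2.305×10^-5 mol/kg
α₀ = 1/(1 + K1/[H⁺] + K1K2/[H⁺]²) = 1/(1 + 10^+2.06 + 10^+1.05) = 0.007872
DIC = [CO2*]/α₀ = 2.305×10^-5 / 0.007872 = 2.93 mmol/kg

DIC = 2.93 mmol/kg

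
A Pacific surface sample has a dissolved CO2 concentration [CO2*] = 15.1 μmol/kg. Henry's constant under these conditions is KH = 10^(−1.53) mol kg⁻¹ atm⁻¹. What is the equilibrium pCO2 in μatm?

pCO2 = 512 μatm

KH = 10^(−1.53) = 2.951×10^-2 mol kg⁻¹ atm⁻¹
pCO2 = [CO2*]/KH = 15.1×10^-6 / 2.951×10^-2 = 5.12×10^-4 atm = 512 μatm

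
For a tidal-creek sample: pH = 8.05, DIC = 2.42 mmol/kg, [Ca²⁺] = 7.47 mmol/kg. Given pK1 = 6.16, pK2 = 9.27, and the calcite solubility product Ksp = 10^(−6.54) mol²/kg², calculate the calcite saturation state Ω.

α₂ = 1 / (1 + [H⁺]/K2 + [H⁺]²/(K1K2)) = 1 / (1 + 10^+1.22 + 10^-0.67)
   = 1 / (1 + 16.596 + 0.21380) = 1/17.810 = 0.05615
[CO3²⁻] = α₂ × DIC = 0.05615 × 2.42 = 0.1359 mmol/kg
Ksp = 10^(−6.54) = 2.884×10^-7
Ω = [Ca²⁺][CO3²⁻]/Ksp = (7.47×10^-3)(1.359×10^-4) / 2.884×10^-7 = 3.52

Ω = 3.52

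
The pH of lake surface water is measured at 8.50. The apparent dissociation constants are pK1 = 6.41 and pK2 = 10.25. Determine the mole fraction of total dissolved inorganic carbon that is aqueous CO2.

α₀ = 0.00792

α₀ = 1 / (1 + K1/[H⁺] + K1K2/[H⁺]²) = 1 / (1 + 10^+2.09 + 10^+0.34)
   = 1 / (1 + 123.03 + 2.1878) = 1/126.21 = 0.007923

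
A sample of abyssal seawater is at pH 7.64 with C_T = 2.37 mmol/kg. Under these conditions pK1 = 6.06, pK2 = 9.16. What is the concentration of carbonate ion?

α₂ = 1 / (1 + [H⁺]/K2 + [H⁺]²/(K1K2)) = 1 / (1 + 10^+1.52 + 10^-0.06)
   = 1 / (1 + 33.113 + 0.87096) = 1/34.984 = 0.02858
[CO3²⁻] = α₂ × DIC = 0.02858 × 2.37 = 0.0677 mmol/kg

[CO3²⁻] = 0.0677 mmol/kg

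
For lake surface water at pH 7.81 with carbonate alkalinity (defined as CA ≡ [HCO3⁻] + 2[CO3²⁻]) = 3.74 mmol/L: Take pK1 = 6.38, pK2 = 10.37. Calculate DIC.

DIC = 3.87 mmol/L

CA = [HCO3⁻] + 2[CO3²⁻] = (α₁ + 2α₂)·DIC
At pH 7.81: [H⁺]/K1 = 10^-1.43 = 0.037154, K2/[H⁺] = 10^-2.56 = 0.0027542
α₁ = 1/(1 + 0.037154 + 0.0027542) = 1/1.0399 = 0.9616; α₂ = α₁·K2/[H⁺] = 0.002649
α₁ + 2α₂ = 0.9669
DIC = CA / (α₁ + 2α₂) = 3.74 / 0.9669 = 3.87 mmol/L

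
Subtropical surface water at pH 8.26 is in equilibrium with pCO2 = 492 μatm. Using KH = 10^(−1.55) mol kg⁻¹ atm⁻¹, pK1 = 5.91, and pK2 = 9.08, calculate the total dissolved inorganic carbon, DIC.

[CO2*] = KH · pCO2 = 10^(−1.55) × 492×10^-6 = 1.387×10^-5 mol/kg
α₀ = 1/(1 + K1/[H⁺] + K1K2/[H⁺]²) = 1/(1 + 10^+2.35 + 10^+1.53) = 0.003865
DIC = [CO2*]/α₀ = 1.387×10^-5 / 0.003865 = 3.59 mmol/kg

DIC = 3.59 mmol/kg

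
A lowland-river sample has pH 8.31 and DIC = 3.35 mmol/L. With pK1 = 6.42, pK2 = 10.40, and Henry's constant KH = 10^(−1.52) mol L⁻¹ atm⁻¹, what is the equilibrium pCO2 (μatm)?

pCO2 = 1400 μatm

α₀ = 1 / (1 + K1/[H⁺] + K1K2/[H⁺]²) = 1 / (1 + 10^+1.89 + 10^-0.20)
   = 1 / (1 + 77.625 + 0.63096) = 1/79.256 = 0.01262
[CO2*] = α₀ × DIC = 0.01262 × 3.35 = 0.04227 mmol/L
pCO2 = [CO2*]/KH = 4.227×10^-5 / 3.020×10^-2 = 1400 μatm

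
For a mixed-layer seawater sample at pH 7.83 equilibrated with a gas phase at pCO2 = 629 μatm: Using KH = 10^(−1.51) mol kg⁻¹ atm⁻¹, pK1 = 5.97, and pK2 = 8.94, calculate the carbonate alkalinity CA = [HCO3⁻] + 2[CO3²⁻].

CA = 1.63 mmol/kg

[CO2*] = KH · pCO2 = 10^(−1.51) × 629×10^-6 = 1.944×10^-5 mol/kg
α₀ = 1/(1 + K1/[H⁺] + K1K2/[H⁺]²) = 1/(1 + 10^+1.86 + 10^+0.75) = 0.01265
DIC = [CO2*]/α₀ = 1.944×10^-5 / 0.01265 = 1.537 mmol/kg
CA = (α₁ + 2α₂)·DIC = (0.9162 + 2×0.07112) × 1.537 = 1.63 mmol/kg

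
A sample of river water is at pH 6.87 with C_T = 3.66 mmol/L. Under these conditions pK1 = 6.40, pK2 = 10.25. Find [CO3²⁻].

α₂ = 1 / (1 + [H⁺]/K2 + [H⁺]²/(K1K2)) = 1 / (1 + 10^+3.38 + 10^+2.91)
   = 1 / (1 + 2398.8 + 812.83) = 1/3212.7 = 0.0003113
[CO3²⁻] = α₂ × DIC = 0.0003113 × 3.66 = 0.00114 mmol/L = 1.14 μmol/L

[CO3²⁻] = 1.14 μmol/L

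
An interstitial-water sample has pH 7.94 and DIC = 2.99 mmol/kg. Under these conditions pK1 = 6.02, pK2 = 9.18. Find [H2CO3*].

[CO2*] = 0.0336 mmol/kg

α₀ = 1 / (1 + K1/[H⁺] + K1K2/[H⁺]²) = 1 / (1 + 10^+1.92 + 10^+0.68)
   = 1 / (1 + 83.176 + 4.7863) = 1/88.963 = 0.01124
[CO2*] = α₀ × DIC = 0.01124 × 2.99 = 0.0336 mmol/kg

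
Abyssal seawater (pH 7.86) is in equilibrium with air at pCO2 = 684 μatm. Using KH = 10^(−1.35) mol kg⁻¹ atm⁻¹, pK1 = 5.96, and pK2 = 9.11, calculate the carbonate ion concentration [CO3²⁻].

[CO2*] = KH · pCO2 = 10^(−1.35) × 684×10^-6 = 3.055×10^-5 mol/kg
α₀ = 1/(1 + K1/[H⁺] + K1K2/[H⁺]²) = 1/(1 + 10^+1.90 + 10^+0.65) = 0.01178
DIC = [CO2*]/α₀ = 3.055×10^-5 / 0.01178 = 2.594 mmol/kg
[CO3²⁻] = α₂·DIC; α₂ = 0.05261, so [CO3²⁻] = 0.05261 × 2.594 = 0.136 mmol/kg

[CO3²⁻] = 0.136 mmol/kg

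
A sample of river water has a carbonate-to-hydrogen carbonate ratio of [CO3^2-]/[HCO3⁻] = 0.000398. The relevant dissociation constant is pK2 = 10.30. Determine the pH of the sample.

From K2 = [H⁺][CO3^2-]/[HCO3⁻]:  pH = pK2 + log₁₀([CO3^2-]/[HCO3⁻])
log₁₀(0.000398) = -3.400
pH = 10.30 + (-3.400) = 6.90

pH = 6.90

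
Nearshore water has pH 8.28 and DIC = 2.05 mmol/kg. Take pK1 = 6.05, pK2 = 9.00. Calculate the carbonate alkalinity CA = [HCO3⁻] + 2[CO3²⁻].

CA = 2.37 mmol/kg

CA = [HCO3⁻] + 2[CO3²⁻] = (α₁ + 2α₂)·DIC
At pH 8.28: [H⁺]/K1 = 10^-2.23 = 0.0058884, K2/[H⁺] = 10^-0.72 = 0.19055
α₁ = 1/(1 + 0.0058884 + 0.19055) = 1/1.1964 = 0.8358; α₂ = α₁·K2/[H⁺] = 0.1593
α₁ + 2α₂ = 1.1543
CA = 1.1543 × 2.05 = 2.37 mmol/kg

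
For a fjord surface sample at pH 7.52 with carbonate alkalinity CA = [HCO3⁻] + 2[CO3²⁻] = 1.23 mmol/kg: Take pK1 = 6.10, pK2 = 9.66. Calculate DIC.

CA = [HCO3⁻] + 2[CO3²⁻] = (α₁ + 2α₂)·DIC
At pH 7.52: [H⁺]/K1 = 10^-1.42 = 0.038019, K2/[H⁺] = 10^-2.14 = 0.0072444
α₁ = 1/(1 + 0.038019 + 0.0072444) = 1/1.0453 = 0.9567; α₂ = α₁·K2/[H⁺] = 0.006931
α₁ + 2α₂ = 0.9706
DIC = CA / (α₁ + 2α₂) = 1.23 / 0.9706 = 1.27 mmol/kg

DIC = 1.27 mmol/kg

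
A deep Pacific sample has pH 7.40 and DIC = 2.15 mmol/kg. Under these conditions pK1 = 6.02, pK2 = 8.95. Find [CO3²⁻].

α₂ = 1 / (1 + [H⁺]/K2 + [H⁺]²/(K1K2)) = 1 / (1 + 10^+1.55 + 10^+0.17)
   = 1 / (1 + 35.481 + 1.4791) = 1/37.960 = 0.02634
[CO3²⁻] = α₂ × DIC = 0.02634 × 2.15 = 0.0566 mmol/kg

[CO3²⁻] = 0.0566 mmol/kg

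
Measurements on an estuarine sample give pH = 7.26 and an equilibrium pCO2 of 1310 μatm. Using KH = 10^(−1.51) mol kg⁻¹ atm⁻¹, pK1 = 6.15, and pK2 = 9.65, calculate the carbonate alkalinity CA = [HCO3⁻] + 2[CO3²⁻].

CA = 0.526 mmol/kg

[CO2*] = KH · pCO2 = 10^(−1.51) × 1310×10^-6 = 4.048×10^-5 mol/kg
α₀ = 1/(1 + K1/[H⁺] + K1K2/[H⁺]²) = 1/(1 + 10^+1.11 + 10^-1.28) = 0.07176
DIC = [CO2*]/α₀ = 4.048×10^-5 / 0.07176 = 0.5641 mmol/kg
CA = (α₁ + 2α₂)·DIC = (0.9245 + 2×0.003766) × 0.5641 = 0.526 mmol/kg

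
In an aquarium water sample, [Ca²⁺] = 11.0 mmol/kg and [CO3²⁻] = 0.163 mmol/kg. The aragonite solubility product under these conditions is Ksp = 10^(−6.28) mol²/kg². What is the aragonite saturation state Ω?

Ksp = 10^(−6.28) = 5.248×10^-7
Ω = [Ca²⁺][CO3²⁻]/Ksp = (11.0×10^-3)(0.163×10^-3) / 5.248×10^-7 = 3.42

Ω = 3.42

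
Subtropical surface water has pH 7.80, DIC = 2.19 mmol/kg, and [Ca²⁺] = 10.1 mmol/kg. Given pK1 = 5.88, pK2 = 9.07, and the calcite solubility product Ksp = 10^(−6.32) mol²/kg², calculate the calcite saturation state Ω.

Ω = 2.33

α₂ = 1 / (1 + [H⁺]/K2 + [H⁺]²/(K1K2)) = 1 / (1 + 10^+1.27 + 10^-0.65)
   = 1 / (1 + 18.621 + 0.22387) = 1/19.845 = 0.05039
[CO3²⁻] = α₂ × DIC = 0.05039 × 2.19 = 0.1104 mmol/kg
Ksp = 10^(−6.32) = 4.786×10^-7
Ω = [Ca²⁺][CO3²⁻]/Ksp = (10.1×10^-3)(1.104×10^-4) / 4.786×10^-7 = 2.33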